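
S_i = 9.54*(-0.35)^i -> [9.54, -3.34, 1.17, -0.41, 0.14]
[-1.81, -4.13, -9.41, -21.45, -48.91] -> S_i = -1.81*2.28^i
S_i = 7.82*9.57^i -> [7.82, 74.84, 716.19, 6853.98, 65592.55]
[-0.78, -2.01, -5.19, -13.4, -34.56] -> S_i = -0.78*2.58^i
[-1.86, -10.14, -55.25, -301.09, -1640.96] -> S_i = -1.86*5.45^i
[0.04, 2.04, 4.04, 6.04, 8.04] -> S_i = 0.04 + 2.00*i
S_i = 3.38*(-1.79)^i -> [3.38, -6.05, 10.83, -19.39, 34.7]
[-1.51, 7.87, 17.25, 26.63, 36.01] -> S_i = -1.51 + 9.38*i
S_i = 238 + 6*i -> [238, 244, 250, 256, 262]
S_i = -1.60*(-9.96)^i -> [-1.6, 15.94, -158.72, 1580.88, -15745.53]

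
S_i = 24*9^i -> [24, 216, 1944, 17496, 157464]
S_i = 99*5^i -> [99, 495, 2475, 12375, 61875]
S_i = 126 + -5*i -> [126, 121, 116, 111, 106]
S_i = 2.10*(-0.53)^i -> [2.1, -1.11, 0.59, -0.31, 0.17]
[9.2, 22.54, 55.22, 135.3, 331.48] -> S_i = 9.20*2.45^i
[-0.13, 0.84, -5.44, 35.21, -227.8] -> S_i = -0.13*(-6.47)^i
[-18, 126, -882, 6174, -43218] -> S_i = -18*-7^i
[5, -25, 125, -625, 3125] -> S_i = 5*-5^i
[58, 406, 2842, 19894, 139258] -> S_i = 58*7^i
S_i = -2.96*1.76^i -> [-2.96, -5.21, -9.17, -16.14, -28.4]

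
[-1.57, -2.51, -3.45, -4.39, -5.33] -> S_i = -1.57 + -0.94*i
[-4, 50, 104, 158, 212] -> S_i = -4 + 54*i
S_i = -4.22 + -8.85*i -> [-4.22, -13.07, -21.92, -30.77, -39.62]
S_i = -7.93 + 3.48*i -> [-7.93, -4.45, -0.97, 2.51, 5.99]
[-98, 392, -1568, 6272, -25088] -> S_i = -98*-4^i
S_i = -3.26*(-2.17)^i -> [-3.26, 7.07, -15.35, 33.31, -72.29]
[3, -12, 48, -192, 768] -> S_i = 3*-4^i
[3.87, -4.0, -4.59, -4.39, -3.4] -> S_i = Random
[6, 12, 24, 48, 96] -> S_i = 6*2^i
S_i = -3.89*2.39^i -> [-3.89, -9.3, -22.22, -53.11, -126.92]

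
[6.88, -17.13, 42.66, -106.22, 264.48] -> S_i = 6.88*(-2.49)^i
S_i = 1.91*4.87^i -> [1.91, 9.3, 45.3, 220.61, 1074.36]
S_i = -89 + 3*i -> [-89, -86, -83, -80, -77]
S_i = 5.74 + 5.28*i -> [5.74, 11.02, 16.3, 21.58, 26.86]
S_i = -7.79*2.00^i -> [-7.79, -15.58, -31.16, -62.32, -124.64]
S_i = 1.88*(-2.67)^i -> [1.88, -5.02, 13.4, -35.78, 95.54]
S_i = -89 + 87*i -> [-89, -2, 85, 172, 259]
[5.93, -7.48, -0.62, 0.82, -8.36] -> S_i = Random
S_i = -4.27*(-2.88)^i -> [-4.27, 12.3, -35.42, 102.0, -293.76]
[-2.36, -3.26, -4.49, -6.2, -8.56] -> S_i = -2.36*1.38^i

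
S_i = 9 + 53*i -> [9, 62, 115, 168, 221]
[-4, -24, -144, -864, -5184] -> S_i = -4*6^i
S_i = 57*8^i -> [57, 456, 3648, 29184, 233472]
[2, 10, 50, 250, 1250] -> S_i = 2*5^i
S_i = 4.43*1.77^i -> [4.43, 7.84, 13.88, 24.57, 43.48]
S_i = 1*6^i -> [1, 6, 36, 216, 1296]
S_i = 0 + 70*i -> [0, 70, 140, 210, 280]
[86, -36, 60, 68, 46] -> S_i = Random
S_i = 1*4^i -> [1, 4, 16, 64, 256]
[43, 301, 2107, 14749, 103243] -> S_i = 43*7^i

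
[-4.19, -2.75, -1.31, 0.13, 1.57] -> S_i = -4.19 + 1.44*i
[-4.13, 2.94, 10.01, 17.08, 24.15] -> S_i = -4.13 + 7.07*i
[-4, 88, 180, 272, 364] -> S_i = -4 + 92*i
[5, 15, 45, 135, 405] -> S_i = 5*3^i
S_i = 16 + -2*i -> [16, 14, 12, 10, 8]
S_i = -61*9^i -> [-61, -549, -4941, -44469, -400221]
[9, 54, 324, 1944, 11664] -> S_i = 9*6^i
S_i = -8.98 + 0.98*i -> [-8.98, -8.0, -7.02, -6.04, -5.06]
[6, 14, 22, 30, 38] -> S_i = 6 + 8*i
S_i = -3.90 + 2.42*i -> [-3.9, -1.48, 0.94, 3.36, 5.78]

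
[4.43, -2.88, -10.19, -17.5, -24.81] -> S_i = 4.43 + -7.31*i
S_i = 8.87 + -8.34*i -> [8.87, 0.53, -7.81, -16.15, -24.49]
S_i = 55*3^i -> [55, 165, 495, 1485, 4455]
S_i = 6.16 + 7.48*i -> [6.16, 13.64, 21.12, 28.6, 36.08]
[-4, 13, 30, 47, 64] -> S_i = -4 + 17*i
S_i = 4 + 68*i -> [4, 72, 140, 208, 276]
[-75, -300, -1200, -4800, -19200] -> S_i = -75*4^i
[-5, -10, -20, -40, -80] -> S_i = -5*2^i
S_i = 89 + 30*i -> [89, 119, 149, 179, 209]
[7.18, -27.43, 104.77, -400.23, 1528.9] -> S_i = 7.18*(-3.82)^i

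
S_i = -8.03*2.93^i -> [-8.03, -23.53, -68.94, -201.98, -591.82]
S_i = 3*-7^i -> [3, -21, 147, -1029, 7203]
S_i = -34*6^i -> [-34, -204, -1224, -7344, -44064]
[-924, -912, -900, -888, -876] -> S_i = -924 + 12*i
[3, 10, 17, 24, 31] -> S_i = 3 + 7*i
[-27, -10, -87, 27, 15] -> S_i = Random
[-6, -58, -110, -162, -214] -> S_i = -6 + -52*i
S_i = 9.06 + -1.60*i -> [9.06, 7.46, 5.86, 4.26, 2.66]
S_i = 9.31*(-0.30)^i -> [9.31, -2.79, 0.84, -0.25, 0.08]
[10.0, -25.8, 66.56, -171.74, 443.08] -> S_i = 10.00*(-2.58)^i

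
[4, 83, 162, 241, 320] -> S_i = 4 + 79*i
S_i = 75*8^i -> [75, 600, 4800, 38400, 307200]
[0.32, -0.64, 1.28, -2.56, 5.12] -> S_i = 0.32*(-2.00)^i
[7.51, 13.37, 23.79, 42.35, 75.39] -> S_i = 7.51*1.78^i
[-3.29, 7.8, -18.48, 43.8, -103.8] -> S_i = -3.29*(-2.37)^i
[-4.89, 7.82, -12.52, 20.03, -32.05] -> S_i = -4.89*(-1.60)^i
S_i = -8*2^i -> [-8, -16, -32, -64, -128]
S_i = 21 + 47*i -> [21, 68, 115, 162, 209]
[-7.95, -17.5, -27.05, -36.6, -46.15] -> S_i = -7.95 + -9.55*i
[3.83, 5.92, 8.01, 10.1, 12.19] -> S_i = 3.83 + 2.09*i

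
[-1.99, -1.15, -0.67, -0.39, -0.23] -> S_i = -1.99*0.58^i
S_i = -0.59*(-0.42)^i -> [-0.59, 0.25, -0.1, 0.04, -0.02]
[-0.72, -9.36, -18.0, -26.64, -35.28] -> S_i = -0.72 + -8.64*i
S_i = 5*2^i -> [5, 10, 20, 40, 80]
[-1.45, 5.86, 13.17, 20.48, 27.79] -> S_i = -1.45 + 7.31*i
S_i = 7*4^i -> [7, 28, 112, 448, 1792]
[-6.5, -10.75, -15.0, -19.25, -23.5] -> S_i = -6.50 + -4.25*i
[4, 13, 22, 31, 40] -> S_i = 4 + 9*i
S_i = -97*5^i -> [-97, -485, -2425, -12125, -60625]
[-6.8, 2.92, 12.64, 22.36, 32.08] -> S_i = -6.80 + 9.72*i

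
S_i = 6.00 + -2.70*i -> [6.0, 3.3, 0.6, -2.1, -4.8]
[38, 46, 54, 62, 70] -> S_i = 38 + 8*i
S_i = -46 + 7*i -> [-46, -39, -32, -25, -18]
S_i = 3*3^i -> [3, 9, 27, 81, 243]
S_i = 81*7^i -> [81, 567, 3969, 27783, 194481]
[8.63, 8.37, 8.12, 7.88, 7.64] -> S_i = 8.63*0.97^i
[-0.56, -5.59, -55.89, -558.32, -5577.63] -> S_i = -0.56*9.99^i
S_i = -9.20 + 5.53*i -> [-9.2, -3.67, 1.86, 7.39, 12.92]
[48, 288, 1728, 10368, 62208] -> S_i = 48*6^i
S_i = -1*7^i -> [-1, -7, -49, -343, -2401]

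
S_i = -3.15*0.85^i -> [-3.15, -2.68, -2.28, -1.93, -1.64]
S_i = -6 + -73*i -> [-6, -79, -152, -225, -298]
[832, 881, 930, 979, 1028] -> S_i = 832 + 49*i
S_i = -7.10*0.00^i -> [-7.1, -0.0, -0.0, -0.0, -0.0]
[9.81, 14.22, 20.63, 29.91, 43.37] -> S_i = 9.81*1.45^i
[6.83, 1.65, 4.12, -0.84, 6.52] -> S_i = Random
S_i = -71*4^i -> [-71, -284, -1136, -4544, -18176]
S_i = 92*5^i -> [92, 460, 2300, 11500, 57500]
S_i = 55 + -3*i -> [55, 52, 49, 46, 43]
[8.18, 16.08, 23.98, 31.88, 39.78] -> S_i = 8.18 + 7.90*i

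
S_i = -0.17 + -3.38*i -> [-0.17, -3.55, -6.93, -10.31, -13.69]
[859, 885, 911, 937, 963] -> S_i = 859 + 26*i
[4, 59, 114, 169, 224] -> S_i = 4 + 55*i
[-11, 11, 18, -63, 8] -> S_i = Random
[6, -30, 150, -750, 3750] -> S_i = 6*-5^i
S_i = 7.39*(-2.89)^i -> [7.39, -21.36, 61.72, -178.38, 515.51]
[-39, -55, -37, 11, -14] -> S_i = Random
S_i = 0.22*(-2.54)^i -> [0.22, -0.56, 1.42, -3.61, 9.16]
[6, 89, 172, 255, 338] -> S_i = 6 + 83*i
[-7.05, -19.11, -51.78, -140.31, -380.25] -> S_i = -7.05*2.71^i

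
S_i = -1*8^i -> [-1, -8, -64, -512, -4096]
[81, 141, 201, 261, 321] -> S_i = 81 + 60*i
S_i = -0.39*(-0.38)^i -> [-0.39, 0.15, -0.06, 0.02, -0.01]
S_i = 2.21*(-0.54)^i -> [2.21, -1.19, 0.64, -0.35, 0.19]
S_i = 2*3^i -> [2, 6, 18, 54, 162]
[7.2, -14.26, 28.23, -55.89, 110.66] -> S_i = 7.20*(-1.98)^i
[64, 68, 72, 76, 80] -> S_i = 64 + 4*i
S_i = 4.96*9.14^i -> [4.96, 45.33, 414.36, 3787.22, 34615.17]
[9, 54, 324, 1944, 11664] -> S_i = 9*6^i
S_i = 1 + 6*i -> [1, 7, 13, 19, 25]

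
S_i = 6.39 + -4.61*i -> [6.39, 1.78, -2.83, -7.44, -12.05]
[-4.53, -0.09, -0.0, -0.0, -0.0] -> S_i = -4.53*0.02^i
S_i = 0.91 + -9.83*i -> [0.91, -8.92, -18.75, -28.58, -38.41]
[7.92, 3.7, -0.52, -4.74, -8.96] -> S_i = 7.92 + -4.22*i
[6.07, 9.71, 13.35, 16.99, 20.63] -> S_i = 6.07 + 3.64*i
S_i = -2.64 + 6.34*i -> [-2.64, 3.7, 10.04, 16.38, 22.72]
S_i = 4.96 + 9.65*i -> [4.96, 14.61, 24.26, 33.91, 43.56]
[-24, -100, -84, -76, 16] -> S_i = Random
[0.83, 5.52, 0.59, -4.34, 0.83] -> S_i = Random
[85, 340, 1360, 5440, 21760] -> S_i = 85*4^i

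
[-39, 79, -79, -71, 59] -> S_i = Random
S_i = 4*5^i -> [4, 20, 100, 500, 2500]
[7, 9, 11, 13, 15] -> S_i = 7 + 2*i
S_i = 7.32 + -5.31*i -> [7.32, 2.01, -3.3, -8.61, -13.92]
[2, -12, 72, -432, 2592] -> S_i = 2*-6^i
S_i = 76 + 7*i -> [76, 83, 90, 97, 104]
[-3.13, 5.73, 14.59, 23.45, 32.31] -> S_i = -3.13 + 8.86*i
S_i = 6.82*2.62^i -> [6.82, 17.87, 46.82, 122.66, 321.36]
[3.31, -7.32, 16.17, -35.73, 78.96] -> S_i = 3.31*(-2.21)^i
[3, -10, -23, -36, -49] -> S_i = 3 + -13*i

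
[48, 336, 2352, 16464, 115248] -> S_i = 48*7^i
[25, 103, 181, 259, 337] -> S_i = 25 + 78*i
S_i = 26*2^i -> [26, 52, 104, 208, 416]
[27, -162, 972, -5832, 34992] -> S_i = 27*-6^i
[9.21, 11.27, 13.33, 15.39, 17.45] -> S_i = 9.21 + 2.06*i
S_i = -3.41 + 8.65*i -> [-3.41, 5.24, 13.89, 22.54, 31.19]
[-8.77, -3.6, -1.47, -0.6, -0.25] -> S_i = -8.77*0.41^i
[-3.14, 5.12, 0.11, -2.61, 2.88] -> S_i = Random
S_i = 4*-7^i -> [4, -28, 196, -1372, 9604]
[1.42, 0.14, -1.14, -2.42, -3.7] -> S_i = 1.42 + -1.28*i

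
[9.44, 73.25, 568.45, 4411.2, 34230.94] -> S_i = 9.44*7.76^i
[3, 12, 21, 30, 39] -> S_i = 3 + 9*i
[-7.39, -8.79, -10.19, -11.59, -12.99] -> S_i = -7.39 + -1.40*i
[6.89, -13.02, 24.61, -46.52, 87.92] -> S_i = 6.89*(-1.89)^i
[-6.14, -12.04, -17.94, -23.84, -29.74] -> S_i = -6.14 + -5.90*i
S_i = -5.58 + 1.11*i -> [-5.58, -4.47, -3.36, -2.25, -1.14]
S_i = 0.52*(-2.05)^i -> [0.52, -1.07, 2.19, -4.48, 9.18]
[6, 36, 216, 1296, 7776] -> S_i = 6*6^i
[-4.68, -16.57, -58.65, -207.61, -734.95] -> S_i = -4.68*3.54^i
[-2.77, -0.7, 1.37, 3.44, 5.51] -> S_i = -2.77 + 2.07*i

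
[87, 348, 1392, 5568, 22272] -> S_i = 87*4^i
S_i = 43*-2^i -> [43, -86, 172, -344, 688]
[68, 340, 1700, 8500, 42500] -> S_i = 68*5^i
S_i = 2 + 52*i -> [2, 54, 106, 158, 210]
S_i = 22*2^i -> [22, 44, 88, 176, 352]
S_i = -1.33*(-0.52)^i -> [-1.33, 0.69, -0.36, 0.19, -0.1]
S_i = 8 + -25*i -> [8, -17, -42, -67, -92]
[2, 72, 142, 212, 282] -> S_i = 2 + 70*i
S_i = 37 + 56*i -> [37, 93, 149, 205, 261]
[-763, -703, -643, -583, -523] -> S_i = -763 + 60*i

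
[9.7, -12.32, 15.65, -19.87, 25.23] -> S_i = 9.70*(-1.27)^i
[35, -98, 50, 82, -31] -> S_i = Random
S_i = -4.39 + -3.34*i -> [-4.39, -7.73, -11.07, -14.41, -17.75]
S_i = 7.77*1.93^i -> [7.77, 15.0, 28.94, 55.86, 107.81]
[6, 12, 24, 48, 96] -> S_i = 6*2^i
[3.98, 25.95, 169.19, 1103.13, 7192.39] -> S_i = 3.98*6.52^i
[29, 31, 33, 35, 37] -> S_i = 29 + 2*i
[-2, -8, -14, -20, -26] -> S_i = -2 + -6*i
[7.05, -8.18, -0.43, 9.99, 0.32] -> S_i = Random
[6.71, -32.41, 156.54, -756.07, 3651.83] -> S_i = 6.71*(-4.83)^i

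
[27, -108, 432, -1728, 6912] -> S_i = 27*-4^i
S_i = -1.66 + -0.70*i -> [-1.66, -2.36, -3.06, -3.76, -4.46]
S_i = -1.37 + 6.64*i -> [-1.37, 5.27, 11.91, 18.55, 25.19]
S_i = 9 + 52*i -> [9, 61, 113, 165, 217]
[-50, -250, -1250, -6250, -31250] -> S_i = -50*5^i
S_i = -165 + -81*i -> [-165, -246, -327, -408, -489]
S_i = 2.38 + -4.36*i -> [2.38, -1.98, -6.34, -10.7, -15.06]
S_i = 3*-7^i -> [3, -21, 147, -1029, 7203]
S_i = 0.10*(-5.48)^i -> [0.1, -0.55, 3.0, -16.46, 90.18]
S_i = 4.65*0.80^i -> [4.65, 3.72, 2.98, 2.38, 1.9]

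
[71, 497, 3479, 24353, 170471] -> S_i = 71*7^i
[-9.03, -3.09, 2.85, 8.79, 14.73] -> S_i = -9.03 + 5.94*i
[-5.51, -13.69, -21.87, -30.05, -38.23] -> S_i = -5.51 + -8.18*i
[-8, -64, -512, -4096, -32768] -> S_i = -8*8^i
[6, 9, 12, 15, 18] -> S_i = 6 + 3*i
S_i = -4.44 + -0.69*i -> [-4.44, -5.13, -5.82, -6.51, -7.2]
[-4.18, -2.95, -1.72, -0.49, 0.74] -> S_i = -4.18 + 1.23*i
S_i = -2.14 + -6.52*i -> [-2.14, -8.66, -15.18, -21.7, -28.22]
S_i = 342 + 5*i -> [342, 347, 352, 357, 362]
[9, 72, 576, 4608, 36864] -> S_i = 9*8^i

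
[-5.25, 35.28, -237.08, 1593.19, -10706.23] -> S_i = -5.25*(-6.72)^i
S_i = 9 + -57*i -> [9, -48, -105, -162, -219]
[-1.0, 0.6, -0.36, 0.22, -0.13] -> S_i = -1.00*(-0.60)^i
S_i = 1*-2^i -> [1, -2, 4, -8, 16]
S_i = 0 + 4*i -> [0, 4, 8, 12, 16]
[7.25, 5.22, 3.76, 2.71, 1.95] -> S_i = 7.25*0.72^i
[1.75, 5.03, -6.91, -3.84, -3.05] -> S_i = Random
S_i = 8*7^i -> [8, 56, 392, 2744, 19208]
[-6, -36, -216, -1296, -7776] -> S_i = -6*6^i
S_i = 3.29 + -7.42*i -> [3.29, -4.13, -11.55, -18.97, -26.39]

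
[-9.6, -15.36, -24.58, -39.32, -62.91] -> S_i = -9.60*1.60^i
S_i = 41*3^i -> [41, 123, 369, 1107, 3321]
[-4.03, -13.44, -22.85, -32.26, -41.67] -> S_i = -4.03 + -9.41*i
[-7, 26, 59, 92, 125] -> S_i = -7 + 33*i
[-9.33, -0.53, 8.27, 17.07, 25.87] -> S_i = -9.33 + 8.80*i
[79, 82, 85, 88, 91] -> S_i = 79 + 3*i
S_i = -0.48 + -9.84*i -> [-0.48, -10.32, -20.16, -30.0, -39.84]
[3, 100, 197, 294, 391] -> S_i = 3 + 97*i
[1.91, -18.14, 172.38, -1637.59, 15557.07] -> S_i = 1.91*(-9.50)^i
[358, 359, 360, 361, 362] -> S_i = 358 + 1*i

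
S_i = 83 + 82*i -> [83, 165, 247, 329, 411]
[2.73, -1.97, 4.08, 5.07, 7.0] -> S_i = Random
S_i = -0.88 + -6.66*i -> [-0.88, -7.54, -14.2, -20.86, -27.52]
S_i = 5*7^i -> [5, 35, 245, 1715, 12005]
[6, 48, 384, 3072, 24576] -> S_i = 6*8^i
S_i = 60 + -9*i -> [60, 51, 42, 33, 24]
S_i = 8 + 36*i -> [8, 44, 80, 116, 152]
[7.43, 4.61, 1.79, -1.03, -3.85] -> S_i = 7.43 + -2.82*i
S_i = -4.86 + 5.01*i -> [-4.86, 0.15, 5.16, 10.17, 15.18]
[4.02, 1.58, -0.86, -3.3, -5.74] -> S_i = 4.02 + -2.44*i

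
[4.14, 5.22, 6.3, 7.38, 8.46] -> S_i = 4.14 + 1.08*i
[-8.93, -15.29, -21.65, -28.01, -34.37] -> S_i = -8.93 + -6.36*i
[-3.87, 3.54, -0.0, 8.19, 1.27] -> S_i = Random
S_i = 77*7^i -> [77, 539, 3773, 26411, 184877]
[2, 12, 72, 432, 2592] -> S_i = 2*6^i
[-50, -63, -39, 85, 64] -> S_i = Random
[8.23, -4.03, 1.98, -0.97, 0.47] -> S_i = 8.23*(-0.49)^i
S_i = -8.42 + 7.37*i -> [-8.42, -1.05, 6.32, 13.69, 21.06]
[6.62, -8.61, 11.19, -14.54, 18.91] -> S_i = 6.62*(-1.30)^i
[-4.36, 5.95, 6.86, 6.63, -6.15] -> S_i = Random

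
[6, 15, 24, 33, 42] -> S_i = 6 + 9*i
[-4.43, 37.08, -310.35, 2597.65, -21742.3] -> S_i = -4.43*(-8.37)^i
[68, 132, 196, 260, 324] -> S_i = 68 + 64*i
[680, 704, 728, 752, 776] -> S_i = 680 + 24*i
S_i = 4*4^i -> [4, 16, 64, 256, 1024]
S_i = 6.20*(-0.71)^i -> [6.2, -4.4, 3.13, -2.22, 1.58]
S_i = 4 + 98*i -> [4, 102, 200, 298, 396]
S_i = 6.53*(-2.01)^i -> [6.53, -13.13, 26.38, -53.03, 106.59]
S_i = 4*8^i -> [4, 32, 256, 2048, 16384]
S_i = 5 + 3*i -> [5, 8, 11, 14, 17]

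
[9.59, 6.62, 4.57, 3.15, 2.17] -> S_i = 9.59*0.69^i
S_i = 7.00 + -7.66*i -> [7.0, -0.66, -8.32, -15.98, -23.64]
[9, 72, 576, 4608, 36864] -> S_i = 9*8^i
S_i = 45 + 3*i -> [45, 48, 51, 54, 57]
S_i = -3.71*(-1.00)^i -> [-3.71, 3.71, -3.71, 3.71, -3.71]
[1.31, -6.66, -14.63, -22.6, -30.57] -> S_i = 1.31 + -7.97*i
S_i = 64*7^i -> [64, 448, 3136, 21952, 153664]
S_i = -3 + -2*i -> [-3, -5, -7, -9, -11]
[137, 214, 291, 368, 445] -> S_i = 137 + 77*i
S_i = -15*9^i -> [-15, -135, -1215, -10935, -98415]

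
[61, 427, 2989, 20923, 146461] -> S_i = 61*7^i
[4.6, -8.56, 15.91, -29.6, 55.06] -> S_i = 4.60*(-1.86)^i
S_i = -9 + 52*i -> [-9, 43, 95, 147, 199]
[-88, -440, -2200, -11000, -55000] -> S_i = -88*5^i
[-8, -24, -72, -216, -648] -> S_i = -8*3^i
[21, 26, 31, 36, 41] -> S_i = 21 + 5*i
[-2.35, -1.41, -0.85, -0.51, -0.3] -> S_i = -2.35*0.60^i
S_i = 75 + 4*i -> [75, 79, 83, 87, 91]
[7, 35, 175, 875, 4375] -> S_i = 7*5^i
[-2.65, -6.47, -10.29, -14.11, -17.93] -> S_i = -2.65 + -3.82*i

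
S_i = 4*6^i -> [4, 24, 144, 864, 5184]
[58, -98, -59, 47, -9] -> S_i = Random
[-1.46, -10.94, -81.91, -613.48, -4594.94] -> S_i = -1.46*7.49^i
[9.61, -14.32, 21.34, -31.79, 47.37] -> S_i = 9.61*(-1.49)^i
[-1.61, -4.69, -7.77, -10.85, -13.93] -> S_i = -1.61 + -3.08*i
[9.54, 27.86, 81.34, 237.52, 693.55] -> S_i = 9.54*2.92^i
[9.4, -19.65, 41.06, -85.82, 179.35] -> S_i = 9.40*(-2.09)^i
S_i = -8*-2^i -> [-8, 16, -32, 64, -128]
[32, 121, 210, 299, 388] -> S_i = 32 + 89*i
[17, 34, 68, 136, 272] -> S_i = 17*2^i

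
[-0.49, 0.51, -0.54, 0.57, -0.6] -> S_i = -0.49*(-1.05)^i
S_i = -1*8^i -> [-1, -8, -64, -512, -4096]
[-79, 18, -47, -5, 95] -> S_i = Random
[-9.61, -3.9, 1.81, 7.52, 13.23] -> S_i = -9.61 + 5.71*i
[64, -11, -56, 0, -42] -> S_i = Random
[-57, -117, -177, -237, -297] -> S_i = -57 + -60*i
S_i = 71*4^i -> [71, 284, 1136, 4544, 18176]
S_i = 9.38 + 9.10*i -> [9.38, 18.48, 27.58, 36.68, 45.78]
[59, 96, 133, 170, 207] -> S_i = 59 + 37*i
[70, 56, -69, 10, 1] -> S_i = Random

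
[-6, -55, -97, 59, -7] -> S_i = Random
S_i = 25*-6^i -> [25, -150, 900, -5400, 32400]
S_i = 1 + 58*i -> [1, 59, 117, 175, 233]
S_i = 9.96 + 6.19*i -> [9.96, 16.15, 22.34, 28.53, 34.72]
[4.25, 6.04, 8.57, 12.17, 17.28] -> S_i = 4.25*1.42^i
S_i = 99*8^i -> [99, 792, 6336, 50688, 405504]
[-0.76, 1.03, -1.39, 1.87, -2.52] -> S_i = -0.76*(-1.35)^i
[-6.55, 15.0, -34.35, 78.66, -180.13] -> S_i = -6.55*(-2.29)^i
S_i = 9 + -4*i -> [9, 5, 1, -3, -7]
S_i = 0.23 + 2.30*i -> [0.23, 2.53, 4.83, 7.13, 9.43]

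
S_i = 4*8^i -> [4, 32, 256, 2048, 16384]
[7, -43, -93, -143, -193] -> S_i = 7 + -50*i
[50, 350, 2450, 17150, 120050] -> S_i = 50*7^i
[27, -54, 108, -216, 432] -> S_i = 27*-2^i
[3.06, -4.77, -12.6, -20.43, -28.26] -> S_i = 3.06 + -7.83*i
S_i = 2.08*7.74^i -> [2.08, 16.1, 124.61, 964.46, 7464.95]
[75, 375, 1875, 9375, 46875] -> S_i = 75*5^i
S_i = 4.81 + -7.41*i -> [4.81, -2.6, -10.01, -17.42, -24.83]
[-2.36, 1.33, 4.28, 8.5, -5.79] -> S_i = Random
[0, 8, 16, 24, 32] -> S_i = 0 + 8*i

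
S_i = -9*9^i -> [-9, -81, -729, -6561, -59049]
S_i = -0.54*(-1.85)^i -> [-0.54, 1.0, -1.85, 3.42, -6.33]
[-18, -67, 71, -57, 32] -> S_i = Random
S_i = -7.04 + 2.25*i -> [-7.04, -4.79, -2.54, -0.29, 1.96]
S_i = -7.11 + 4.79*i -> [-7.11, -2.32, 2.47, 7.26, 12.05]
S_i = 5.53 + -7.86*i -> [5.53, -2.33, -10.19, -18.05, -25.91]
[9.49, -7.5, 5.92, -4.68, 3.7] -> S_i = 9.49*(-0.79)^i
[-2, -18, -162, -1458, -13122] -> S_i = -2*9^i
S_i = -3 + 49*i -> [-3, 46, 95, 144, 193]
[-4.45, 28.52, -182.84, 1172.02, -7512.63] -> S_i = -4.45*(-6.41)^i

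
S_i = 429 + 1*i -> [429, 430, 431, 432, 433]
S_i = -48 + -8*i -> [-48, -56, -64, -72, -80]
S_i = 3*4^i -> [3, 12, 48, 192, 768]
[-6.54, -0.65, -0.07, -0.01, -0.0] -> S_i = -6.54*0.10^i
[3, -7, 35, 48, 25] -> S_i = Random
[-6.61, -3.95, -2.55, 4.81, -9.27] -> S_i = Random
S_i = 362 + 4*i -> [362, 366, 370, 374, 378]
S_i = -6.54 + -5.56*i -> [-6.54, -12.1, -17.66, -23.22, -28.78]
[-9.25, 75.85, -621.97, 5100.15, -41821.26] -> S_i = -9.25*(-8.20)^i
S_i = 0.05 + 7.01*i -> [0.05, 7.06, 14.07, 21.08, 28.09]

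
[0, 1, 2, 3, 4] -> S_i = 0 + 1*i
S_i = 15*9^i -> [15, 135, 1215, 10935, 98415]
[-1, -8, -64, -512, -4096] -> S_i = -1*8^i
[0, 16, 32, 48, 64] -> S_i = 0 + 16*i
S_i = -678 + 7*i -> [-678, -671, -664, -657, -650]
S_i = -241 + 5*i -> [-241, -236, -231, -226, -221]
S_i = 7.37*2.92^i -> [7.37, 21.52, 62.84, 183.49, 535.8]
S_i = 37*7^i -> [37, 259, 1813, 12691, 88837]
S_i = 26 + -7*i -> [26, 19, 12, 5, -2]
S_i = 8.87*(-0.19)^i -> [8.87, -1.69, 0.32, -0.06, 0.01]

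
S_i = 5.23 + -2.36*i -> [5.23, 2.87, 0.51, -1.85, -4.21]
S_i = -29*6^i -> [-29, -174, -1044, -6264, -37584]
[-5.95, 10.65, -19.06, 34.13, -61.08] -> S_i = -5.95*(-1.79)^i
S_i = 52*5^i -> [52, 260, 1300, 6500, 32500]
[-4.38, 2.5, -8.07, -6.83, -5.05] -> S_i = Random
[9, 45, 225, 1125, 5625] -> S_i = 9*5^i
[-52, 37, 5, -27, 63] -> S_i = Random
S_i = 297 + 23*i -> [297, 320, 343, 366, 389]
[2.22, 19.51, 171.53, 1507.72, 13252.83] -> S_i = 2.22*8.79^i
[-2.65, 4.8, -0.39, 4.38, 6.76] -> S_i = Random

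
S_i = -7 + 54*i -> [-7, 47, 101, 155, 209]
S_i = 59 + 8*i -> [59, 67, 75, 83, 91]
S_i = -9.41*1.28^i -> [-9.41, -12.04, -15.42, -19.73, -25.26]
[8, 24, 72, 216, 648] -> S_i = 8*3^i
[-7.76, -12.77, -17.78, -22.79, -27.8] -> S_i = -7.76 + -5.01*i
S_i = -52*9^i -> [-52, -468, -4212, -37908, -341172]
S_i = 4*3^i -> [4, 12, 36, 108, 324]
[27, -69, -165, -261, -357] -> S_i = 27 + -96*i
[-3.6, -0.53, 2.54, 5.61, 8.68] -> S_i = -3.60 + 3.07*i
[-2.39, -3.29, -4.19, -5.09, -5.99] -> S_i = -2.39 + -0.90*i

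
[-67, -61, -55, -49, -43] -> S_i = -67 + 6*i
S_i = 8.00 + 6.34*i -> [8.0, 14.34, 20.68, 27.02, 33.36]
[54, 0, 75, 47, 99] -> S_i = Random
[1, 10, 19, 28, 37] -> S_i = 1 + 9*i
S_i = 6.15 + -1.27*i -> [6.15, 4.88, 3.61, 2.34, 1.07]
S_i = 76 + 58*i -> [76, 134, 192, 250, 308]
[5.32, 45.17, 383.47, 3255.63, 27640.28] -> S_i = 5.32*8.49^i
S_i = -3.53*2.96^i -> [-3.53, -10.45, -30.93, -91.55, -270.98]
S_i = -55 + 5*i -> [-55, -50, -45, -40, -35]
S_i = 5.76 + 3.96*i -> [5.76, 9.72, 13.68, 17.64, 21.6]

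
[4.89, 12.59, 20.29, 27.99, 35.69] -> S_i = 4.89 + 7.70*i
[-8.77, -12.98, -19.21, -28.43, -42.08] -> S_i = -8.77*1.48^i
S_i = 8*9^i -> [8, 72, 648, 5832, 52488]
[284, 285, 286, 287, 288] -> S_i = 284 + 1*i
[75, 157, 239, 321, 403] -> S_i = 75 + 82*i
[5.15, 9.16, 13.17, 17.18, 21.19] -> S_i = 5.15 + 4.01*i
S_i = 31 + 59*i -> [31, 90, 149, 208, 267]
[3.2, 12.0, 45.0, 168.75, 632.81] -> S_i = 3.20*3.75^i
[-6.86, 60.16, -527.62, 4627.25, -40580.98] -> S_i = -6.86*(-8.77)^i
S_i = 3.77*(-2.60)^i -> [3.77, -9.8, 25.49, -66.26, 172.28]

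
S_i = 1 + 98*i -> [1, 99, 197, 295, 393]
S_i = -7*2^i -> [-7, -14, -28, -56, -112]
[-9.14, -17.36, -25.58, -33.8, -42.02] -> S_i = -9.14 + -8.22*i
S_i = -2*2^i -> [-2, -4, -8, -16, -32]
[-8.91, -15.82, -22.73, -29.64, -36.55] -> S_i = -8.91 + -6.91*i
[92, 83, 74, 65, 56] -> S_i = 92 + -9*i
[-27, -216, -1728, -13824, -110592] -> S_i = -27*8^i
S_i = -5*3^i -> [-5, -15, -45, -135, -405]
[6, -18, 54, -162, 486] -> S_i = 6*-3^i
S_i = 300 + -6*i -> [300, 294, 288, 282, 276]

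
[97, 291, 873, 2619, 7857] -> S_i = 97*3^i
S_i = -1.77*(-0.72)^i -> [-1.77, 1.27, -0.92, 0.66, -0.48]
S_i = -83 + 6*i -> [-83, -77, -71, -65, -59]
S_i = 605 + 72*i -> [605, 677, 749, 821, 893]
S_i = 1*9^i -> [1, 9, 81, 729, 6561]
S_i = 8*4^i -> [8, 32, 128, 512, 2048]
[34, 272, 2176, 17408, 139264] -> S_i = 34*8^i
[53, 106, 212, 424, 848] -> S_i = 53*2^i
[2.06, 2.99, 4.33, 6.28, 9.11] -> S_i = 2.06*1.45^i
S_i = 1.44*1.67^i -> [1.44, 2.4, 4.02, 6.71, 11.2]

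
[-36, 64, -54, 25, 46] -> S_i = Random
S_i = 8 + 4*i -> [8, 12, 16, 20, 24]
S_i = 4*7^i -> [4, 28, 196, 1372, 9604]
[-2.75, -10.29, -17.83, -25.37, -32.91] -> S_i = -2.75 + -7.54*i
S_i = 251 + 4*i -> [251, 255, 259, 263, 267]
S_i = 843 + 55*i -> [843, 898, 953, 1008, 1063]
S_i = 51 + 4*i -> [51, 55, 59, 63, 67]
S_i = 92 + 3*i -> [92, 95, 98, 101, 104]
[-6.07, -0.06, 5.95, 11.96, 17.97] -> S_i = -6.07 + 6.01*i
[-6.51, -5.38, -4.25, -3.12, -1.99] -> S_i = -6.51 + 1.13*i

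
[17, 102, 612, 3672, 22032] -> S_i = 17*6^i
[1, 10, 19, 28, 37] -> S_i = 1 + 9*i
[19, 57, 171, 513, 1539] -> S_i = 19*3^i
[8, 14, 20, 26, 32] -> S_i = 8 + 6*i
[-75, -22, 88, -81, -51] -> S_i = Random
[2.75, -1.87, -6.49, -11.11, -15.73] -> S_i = 2.75 + -4.62*i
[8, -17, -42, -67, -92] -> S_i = 8 + -25*i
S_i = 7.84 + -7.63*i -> [7.84, 0.21, -7.42, -15.05, -22.68]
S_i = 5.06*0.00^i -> [5.06, 0.0, 0.0, 0.0, 0.0]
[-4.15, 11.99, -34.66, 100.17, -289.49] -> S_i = -4.15*(-2.89)^i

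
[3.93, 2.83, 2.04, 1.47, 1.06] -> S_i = 3.93*0.72^i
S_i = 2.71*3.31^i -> [2.71, 8.97, 29.69, 98.28, 325.3]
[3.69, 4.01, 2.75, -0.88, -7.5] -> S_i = Random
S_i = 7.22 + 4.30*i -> [7.22, 11.52, 15.82, 20.12, 24.42]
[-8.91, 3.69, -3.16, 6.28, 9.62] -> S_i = Random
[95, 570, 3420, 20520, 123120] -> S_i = 95*6^i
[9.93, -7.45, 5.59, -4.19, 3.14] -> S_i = 9.93*(-0.75)^i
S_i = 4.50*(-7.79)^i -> [4.5, -35.06, 273.08, -2127.28, 16571.52]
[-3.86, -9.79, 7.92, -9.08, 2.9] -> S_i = Random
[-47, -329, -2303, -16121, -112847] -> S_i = -47*7^i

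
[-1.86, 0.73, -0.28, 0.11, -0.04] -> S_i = -1.86*(-0.39)^i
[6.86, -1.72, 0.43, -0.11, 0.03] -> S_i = 6.86*(-0.25)^i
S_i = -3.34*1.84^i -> [-3.34, -6.15, -11.31, -20.81, -38.28]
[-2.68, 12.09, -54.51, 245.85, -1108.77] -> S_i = -2.68*(-4.51)^i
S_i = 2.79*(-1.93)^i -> [2.79, -5.38, 10.39, -20.06, 38.71]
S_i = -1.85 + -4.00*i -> [-1.85, -5.85, -9.85, -13.85, -17.85]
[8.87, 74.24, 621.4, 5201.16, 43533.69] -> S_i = 8.87*8.37^i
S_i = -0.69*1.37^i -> [-0.69, -0.95, -1.3, -1.77, -2.43]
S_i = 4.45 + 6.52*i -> [4.45, 10.97, 17.49, 24.01, 30.53]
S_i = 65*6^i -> [65, 390, 2340, 14040, 84240]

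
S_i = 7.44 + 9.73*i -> [7.44, 17.17, 26.9, 36.63, 46.36]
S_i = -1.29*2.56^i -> [-1.29, -3.3, -8.45, -21.64, -55.41]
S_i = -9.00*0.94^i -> [-9.0, -8.46, -7.95, -7.48, -7.03]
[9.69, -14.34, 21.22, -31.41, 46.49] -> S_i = 9.69*(-1.48)^i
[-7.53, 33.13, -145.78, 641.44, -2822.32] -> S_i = -7.53*(-4.40)^i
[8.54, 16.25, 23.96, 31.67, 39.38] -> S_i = 8.54 + 7.71*i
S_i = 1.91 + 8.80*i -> [1.91, 10.71, 19.51, 28.31, 37.11]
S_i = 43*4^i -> [43, 172, 688, 2752, 11008]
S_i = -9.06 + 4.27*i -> [-9.06, -4.79, -0.52, 3.75, 8.02]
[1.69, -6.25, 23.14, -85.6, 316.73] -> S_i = 1.69*(-3.70)^i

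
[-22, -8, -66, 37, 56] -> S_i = Random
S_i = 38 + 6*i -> [38, 44, 50, 56, 62]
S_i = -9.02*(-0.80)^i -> [-9.02, 7.22, -5.77, 4.62, -3.69]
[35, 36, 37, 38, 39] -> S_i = 35 + 1*i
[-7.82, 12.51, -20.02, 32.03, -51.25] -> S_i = -7.82*(-1.60)^i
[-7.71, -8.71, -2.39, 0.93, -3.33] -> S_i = Random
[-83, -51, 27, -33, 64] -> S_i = Random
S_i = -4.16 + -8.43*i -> [-4.16, -12.59, -21.02, -29.45, -37.88]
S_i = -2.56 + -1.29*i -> [-2.56, -3.85, -5.14, -6.43, -7.72]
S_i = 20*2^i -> [20, 40, 80, 160, 320]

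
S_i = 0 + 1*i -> [0, 1, 2, 3, 4]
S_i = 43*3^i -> [43, 129, 387, 1161, 3483]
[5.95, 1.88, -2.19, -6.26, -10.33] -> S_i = 5.95 + -4.07*i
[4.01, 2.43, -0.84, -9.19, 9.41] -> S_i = Random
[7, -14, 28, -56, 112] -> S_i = 7*-2^i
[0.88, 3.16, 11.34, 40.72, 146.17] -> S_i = 0.88*3.59^i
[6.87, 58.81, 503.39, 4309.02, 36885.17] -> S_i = 6.87*8.56^i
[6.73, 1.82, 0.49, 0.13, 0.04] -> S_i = 6.73*0.27^i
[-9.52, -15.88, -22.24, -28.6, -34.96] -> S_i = -9.52 + -6.36*i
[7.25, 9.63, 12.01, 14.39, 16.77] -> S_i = 7.25 + 2.38*i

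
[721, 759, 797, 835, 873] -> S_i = 721 + 38*i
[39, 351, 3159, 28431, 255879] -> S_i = 39*9^i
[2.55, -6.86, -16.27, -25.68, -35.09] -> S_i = 2.55 + -9.41*i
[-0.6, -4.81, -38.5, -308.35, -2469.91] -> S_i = -0.60*8.01^i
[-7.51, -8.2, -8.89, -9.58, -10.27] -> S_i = -7.51 + -0.69*i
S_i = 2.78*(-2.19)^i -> [2.78, -6.09, 13.33, -29.2, 63.95]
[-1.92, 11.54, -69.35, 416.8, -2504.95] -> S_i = -1.92*(-6.01)^i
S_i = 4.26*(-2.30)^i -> [4.26, -9.8, 22.54, -51.83, 119.21]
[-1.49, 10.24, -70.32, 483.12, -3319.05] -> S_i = -1.49*(-6.87)^i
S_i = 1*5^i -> [1, 5, 25, 125, 625]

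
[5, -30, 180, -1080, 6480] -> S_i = 5*-6^i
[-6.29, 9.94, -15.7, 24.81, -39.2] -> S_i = -6.29*(-1.58)^i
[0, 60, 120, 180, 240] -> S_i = 0 + 60*i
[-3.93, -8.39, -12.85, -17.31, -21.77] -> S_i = -3.93 + -4.46*i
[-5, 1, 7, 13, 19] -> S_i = -5 + 6*i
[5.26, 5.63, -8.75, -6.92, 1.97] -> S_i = Random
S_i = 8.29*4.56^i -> [8.29, 37.8, 172.38, 786.05, 3584.38]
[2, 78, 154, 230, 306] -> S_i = 2 + 76*i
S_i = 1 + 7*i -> [1, 8, 15, 22, 29]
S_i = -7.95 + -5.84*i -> [-7.95, -13.79, -19.63, -25.47, -31.31]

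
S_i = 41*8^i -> [41, 328, 2624, 20992, 167936]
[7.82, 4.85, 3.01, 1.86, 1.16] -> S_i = 7.82*0.62^i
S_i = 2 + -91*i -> [2, -89, -180, -271, -362]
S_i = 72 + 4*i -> [72, 76, 80, 84, 88]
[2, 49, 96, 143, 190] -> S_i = 2 + 47*i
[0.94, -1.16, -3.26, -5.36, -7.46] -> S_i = 0.94 + -2.10*i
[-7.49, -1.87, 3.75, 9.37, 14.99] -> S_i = -7.49 + 5.62*i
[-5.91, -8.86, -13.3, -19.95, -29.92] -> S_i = -5.91*1.50^i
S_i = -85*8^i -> [-85, -680, -5440, -43520, -348160]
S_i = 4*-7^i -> [4, -28, 196, -1372, 9604]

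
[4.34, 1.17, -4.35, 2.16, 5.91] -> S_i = Random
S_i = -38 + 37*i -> [-38, -1, 36, 73, 110]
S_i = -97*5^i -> [-97, -485, -2425, -12125, -60625]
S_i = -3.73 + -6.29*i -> [-3.73, -10.02, -16.31, -22.6, -28.89]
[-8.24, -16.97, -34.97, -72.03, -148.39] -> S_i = -8.24*2.06^i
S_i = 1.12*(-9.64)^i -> [1.12, -10.8, 104.08, -1003.34, 9672.22]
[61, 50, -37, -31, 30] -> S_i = Random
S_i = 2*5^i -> [2, 10, 50, 250, 1250]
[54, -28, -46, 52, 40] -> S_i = Random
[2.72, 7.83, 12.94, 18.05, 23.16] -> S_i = 2.72 + 5.11*i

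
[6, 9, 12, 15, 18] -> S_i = 6 + 3*i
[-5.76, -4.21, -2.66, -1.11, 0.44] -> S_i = -5.76 + 1.55*i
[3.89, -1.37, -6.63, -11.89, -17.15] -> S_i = 3.89 + -5.26*i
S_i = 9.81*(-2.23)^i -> [9.81, -21.88, 48.78, -108.79, 242.6]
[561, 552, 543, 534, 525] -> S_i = 561 + -9*i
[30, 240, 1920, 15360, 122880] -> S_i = 30*8^i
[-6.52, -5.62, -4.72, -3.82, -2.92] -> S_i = -6.52 + 0.90*i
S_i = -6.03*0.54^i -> [-6.03, -3.26, -1.76, -0.95, -0.51]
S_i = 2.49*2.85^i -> [2.49, 7.1, 20.23, 57.64, 164.28]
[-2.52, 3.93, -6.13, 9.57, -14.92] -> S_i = -2.52*(-1.56)^i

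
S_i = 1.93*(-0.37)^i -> [1.93, -0.71, 0.26, -0.1, 0.04]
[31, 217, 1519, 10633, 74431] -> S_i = 31*7^i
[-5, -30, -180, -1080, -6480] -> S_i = -5*6^i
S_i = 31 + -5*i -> [31, 26, 21, 16, 11]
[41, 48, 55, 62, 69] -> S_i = 41 + 7*i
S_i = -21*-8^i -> [-21, 168, -1344, 10752, -86016]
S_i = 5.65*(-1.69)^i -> [5.65, -9.55, 16.14, -27.27, 46.09]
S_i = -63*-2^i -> [-63, 126, -252, 504, -1008]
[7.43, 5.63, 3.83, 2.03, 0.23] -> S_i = 7.43 + -1.80*i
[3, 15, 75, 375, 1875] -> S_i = 3*5^i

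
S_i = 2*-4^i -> [2, -8, 32, -128, 512]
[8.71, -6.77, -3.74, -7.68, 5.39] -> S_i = Random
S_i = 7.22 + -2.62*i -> [7.22, 4.6, 1.98, -0.64, -3.26]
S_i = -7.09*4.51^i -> [-7.09, -31.98, -144.21, -650.39, -2933.27]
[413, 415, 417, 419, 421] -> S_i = 413 + 2*i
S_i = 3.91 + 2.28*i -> [3.91, 6.19, 8.47, 10.75, 13.03]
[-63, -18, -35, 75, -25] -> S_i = Random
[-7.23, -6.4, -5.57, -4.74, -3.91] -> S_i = -7.23 + 0.83*i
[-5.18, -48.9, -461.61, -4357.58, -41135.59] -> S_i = -5.18*9.44^i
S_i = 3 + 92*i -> [3, 95, 187, 279, 371]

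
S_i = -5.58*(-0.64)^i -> [-5.58, 3.57, -2.29, 1.46, -0.94]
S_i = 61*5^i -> [61, 305, 1525, 7625, 38125]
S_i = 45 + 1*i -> [45, 46, 47, 48, 49]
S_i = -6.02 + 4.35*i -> [-6.02, -1.67, 2.68, 7.03, 11.38]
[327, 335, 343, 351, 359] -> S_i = 327 + 8*i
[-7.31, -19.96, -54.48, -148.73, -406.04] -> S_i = -7.31*2.73^i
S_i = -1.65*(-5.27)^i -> [-1.65, 8.7, -45.83, 241.5, -1272.7]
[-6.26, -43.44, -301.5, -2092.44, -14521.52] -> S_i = -6.26*6.94^i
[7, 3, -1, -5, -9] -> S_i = 7 + -4*i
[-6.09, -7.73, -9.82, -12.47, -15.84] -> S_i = -6.09*1.27^i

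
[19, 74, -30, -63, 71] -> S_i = Random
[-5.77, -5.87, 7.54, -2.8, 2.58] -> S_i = Random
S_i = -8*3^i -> [-8, -24, -72, -216, -648]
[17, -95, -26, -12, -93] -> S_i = Random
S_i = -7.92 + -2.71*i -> [-7.92, -10.63, -13.34, -16.05, -18.76]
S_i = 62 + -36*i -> [62, 26, -10, -46, -82]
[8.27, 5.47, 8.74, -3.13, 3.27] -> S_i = Random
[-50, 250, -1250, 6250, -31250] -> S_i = -50*-5^i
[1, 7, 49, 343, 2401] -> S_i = 1*7^i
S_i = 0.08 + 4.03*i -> [0.08, 4.11, 8.14, 12.17, 16.2]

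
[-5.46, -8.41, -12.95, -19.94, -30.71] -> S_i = -5.46*1.54^i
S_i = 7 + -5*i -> [7, 2, -3, -8, -13]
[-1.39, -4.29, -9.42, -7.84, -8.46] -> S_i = Random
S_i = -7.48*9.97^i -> [-7.48, -74.58, -743.52, -7412.88, -73906.43]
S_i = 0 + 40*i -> [0, 40, 80, 120, 160]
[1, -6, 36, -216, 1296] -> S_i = 1*-6^i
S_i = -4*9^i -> [-4, -36, -324, -2916, -26244]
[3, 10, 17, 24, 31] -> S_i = 3 + 7*i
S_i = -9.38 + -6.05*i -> [-9.38, -15.43, -21.48, -27.53, -33.58]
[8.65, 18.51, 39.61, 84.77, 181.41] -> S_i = 8.65*2.14^i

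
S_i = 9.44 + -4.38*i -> [9.44, 5.06, 0.68, -3.7, -8.08]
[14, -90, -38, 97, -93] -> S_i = Random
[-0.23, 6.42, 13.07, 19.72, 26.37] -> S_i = -0.23 + 6.65*i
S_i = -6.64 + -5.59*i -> [-6.64, -12.23, -17.82, -23.41, -29.0]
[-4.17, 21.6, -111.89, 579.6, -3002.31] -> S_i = -4.17*(-5.18)^i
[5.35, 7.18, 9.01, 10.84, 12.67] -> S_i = 5.35 + 1.83*i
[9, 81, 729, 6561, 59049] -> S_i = 9*9^i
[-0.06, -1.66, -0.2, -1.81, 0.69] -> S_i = Random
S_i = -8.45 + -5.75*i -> [-8.45, -14.2, -19.95, -25.7, -31.45]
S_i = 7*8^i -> [7, 56, 448, 3584, 28672]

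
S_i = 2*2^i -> [2, 4, 8, 16, 32]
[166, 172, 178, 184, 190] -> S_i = 166 + 6*i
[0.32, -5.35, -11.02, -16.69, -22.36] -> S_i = 0.32 + -5.67*i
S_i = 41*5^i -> [41, 205, 1025, 5125, 25625]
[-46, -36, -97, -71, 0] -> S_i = Random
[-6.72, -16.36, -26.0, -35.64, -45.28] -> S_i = -6.72 + -9.64*i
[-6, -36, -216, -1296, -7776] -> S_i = -6*6^i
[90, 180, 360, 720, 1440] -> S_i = 90*2^i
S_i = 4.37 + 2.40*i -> [4.37, 6.77, 9.17, 11.57, 13.97]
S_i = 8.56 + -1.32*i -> [8.56, 7.24, 5.92, 4.6, 3.28]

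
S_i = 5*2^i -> [5, 10, 20, 40, 80]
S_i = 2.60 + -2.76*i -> [2.6, -0.16, -2.92, -5.68, -8.44]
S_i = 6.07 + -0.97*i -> [6.07, 5.1, 4.13, 3.16, 2.19]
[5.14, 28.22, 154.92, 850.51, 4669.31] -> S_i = 5.14*5.49^i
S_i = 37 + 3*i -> [37, 40, 43, 46, 49]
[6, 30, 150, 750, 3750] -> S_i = 6*5^i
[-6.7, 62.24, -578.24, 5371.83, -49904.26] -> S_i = -6.70*(-9.29)^i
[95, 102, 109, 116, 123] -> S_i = 95 + 7*i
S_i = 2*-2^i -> [2, -4, 8, -16, 32]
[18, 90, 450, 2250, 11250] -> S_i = 18*5^i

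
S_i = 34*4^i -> [34, 136, 544, 2176, 8704]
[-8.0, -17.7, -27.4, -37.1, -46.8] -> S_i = -8.00 + -9.70*i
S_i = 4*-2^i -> [4, -8, 16, -32, 64]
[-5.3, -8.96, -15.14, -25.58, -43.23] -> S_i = -5.30*1.69^i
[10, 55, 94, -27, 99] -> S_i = Random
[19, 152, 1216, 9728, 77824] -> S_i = 19*8^i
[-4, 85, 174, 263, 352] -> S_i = -4 + 89*i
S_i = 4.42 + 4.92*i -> [4.42, 9.34, 14.26, 19.18, 24.1]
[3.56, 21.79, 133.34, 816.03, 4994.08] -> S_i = 3.56*6.12^i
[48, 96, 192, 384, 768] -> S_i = 48*2^i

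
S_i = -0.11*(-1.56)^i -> [-0.11, 0.17, -0.27, 0.42, -0.65]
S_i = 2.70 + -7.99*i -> [2.7, -5.29, -13.28, -21.27, -29.26]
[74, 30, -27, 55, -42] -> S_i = Random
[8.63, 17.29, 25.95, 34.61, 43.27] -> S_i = 8.63 + 8.66*i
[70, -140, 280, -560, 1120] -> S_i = 70*-2^i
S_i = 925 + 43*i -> [925, 968, 1011, 1054, 1097]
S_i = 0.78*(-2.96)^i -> [0.78, -2.31, 6.83, -20.23, 59.88]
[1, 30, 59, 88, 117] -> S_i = 1 + 29*i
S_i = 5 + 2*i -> [5, 7, 9, 11, 13]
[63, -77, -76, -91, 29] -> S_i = Random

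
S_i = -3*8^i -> [-3, -24, -192, -1536, -12288]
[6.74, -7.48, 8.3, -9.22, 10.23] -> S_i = 6.74*(-1.11)^i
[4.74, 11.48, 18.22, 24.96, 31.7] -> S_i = 4.74 + 6.74*i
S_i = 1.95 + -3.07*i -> [1.95, -1.12, -4.19, -7.26, -10.33]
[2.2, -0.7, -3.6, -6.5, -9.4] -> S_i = 2.20 + -2.90*i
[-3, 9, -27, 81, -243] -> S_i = -3*-3^i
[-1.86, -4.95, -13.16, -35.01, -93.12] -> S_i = -1.86*2.66^i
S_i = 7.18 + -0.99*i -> [7.18, 6.19, 5.2, 4.21, 3.22]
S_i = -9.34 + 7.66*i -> [-9.34, -1.68, 5.98, 13.64, 21.3]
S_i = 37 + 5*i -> [37, 42, 47, 52, 57]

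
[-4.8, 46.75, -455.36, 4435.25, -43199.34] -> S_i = -4.80*(-9.74)^i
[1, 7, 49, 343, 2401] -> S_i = 1*7^i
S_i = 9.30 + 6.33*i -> [9.3, 15.63, 21.96, 28.29, 34.62]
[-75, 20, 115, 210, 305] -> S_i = -75 + 95*i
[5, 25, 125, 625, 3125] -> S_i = 5*5^i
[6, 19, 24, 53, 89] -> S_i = Random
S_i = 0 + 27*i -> [0, 27, 54, 81, 108]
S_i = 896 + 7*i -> [896, 903, 910, 917, 924]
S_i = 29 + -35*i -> [29, -6, -41, -76, -111]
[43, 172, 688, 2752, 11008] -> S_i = 43*4^i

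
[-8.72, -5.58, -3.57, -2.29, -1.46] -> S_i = -8.72*0.64^i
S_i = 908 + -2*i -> [908, 906, 904, 902, 900]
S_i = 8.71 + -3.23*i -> [8.71, 5.48, 2.25, -0.98, -4.21]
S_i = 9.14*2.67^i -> [9.14, 24.4, 65.16, 173.97, 464.51]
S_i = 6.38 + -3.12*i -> [6.38, 3.26, 0.14, -2.98, -6.1]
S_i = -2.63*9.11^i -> [-2.63, -23.96, -218.27, -1988.43, -18114.62]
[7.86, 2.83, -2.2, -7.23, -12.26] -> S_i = 7.86 + -5.03*i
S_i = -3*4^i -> [-3, -12, -48, -192, -768]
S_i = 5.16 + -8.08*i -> [5.16, -2.92, -11.0, -19.08, -27.16]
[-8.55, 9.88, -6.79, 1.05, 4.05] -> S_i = Random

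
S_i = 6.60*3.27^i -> [6.6, 21.58, 70.57, 230.77, 754.63]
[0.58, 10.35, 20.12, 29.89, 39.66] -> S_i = 0.58 + 9.77*i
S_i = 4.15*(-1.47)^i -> [4.15, -6.1, 8.97, -13.18, 19.38]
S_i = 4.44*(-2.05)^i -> [4.44, -9.1, 18.66, -38.25, 78.41]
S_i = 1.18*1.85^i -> [1.18, 2.18, 4.04, 7.47, 13.82]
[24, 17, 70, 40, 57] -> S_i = Random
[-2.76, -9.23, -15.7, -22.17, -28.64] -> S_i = -2.76 + -6.47*i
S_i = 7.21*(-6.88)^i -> [7.21, -49.6, 341.28, -2348.01, 16154.33]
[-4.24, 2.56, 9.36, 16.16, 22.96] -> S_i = -4.24 + 6.80*i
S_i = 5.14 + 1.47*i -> [5.14, 6.61, 8.08, 9.55, 11.02]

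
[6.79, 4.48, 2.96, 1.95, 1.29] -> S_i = 6.79*0.66^i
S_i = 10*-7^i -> [10, -70, 490, -3430, 24010]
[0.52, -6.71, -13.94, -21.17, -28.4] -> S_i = 0.52 + -7.23*i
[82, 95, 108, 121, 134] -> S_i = 82 + 13*i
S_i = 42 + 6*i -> [42, 48, 54, 60, 66]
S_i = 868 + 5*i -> [868, 873, 878, 883, 888]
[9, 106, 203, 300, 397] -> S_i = 9 + 97*i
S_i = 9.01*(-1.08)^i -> [9.01, -9.73, 10.51, -11.35, 12.26]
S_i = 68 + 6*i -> [68, 74, 80, 86, 92]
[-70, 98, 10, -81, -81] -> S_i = Random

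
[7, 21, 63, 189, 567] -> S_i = 7*3^i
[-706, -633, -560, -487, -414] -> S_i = -706 + 73*i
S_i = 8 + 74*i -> [8, 82, 156, 230, 304]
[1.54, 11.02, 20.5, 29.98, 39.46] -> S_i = 1.54 + 9.48*i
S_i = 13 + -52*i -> [13, -39, -91, -143, -195]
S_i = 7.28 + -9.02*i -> [7.28, -1.74, -10.76, -19.78, -28.8]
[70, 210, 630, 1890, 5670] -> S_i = 70*3^i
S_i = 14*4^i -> [14, 56, 224, 896, 3584]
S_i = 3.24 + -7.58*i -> [3.24, -4.34, -11.92, -19.5, -27.08]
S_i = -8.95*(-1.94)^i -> [-8.95, 17.36, -33.68, 65.35, -126.77]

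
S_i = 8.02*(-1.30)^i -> [8.02, -10.43, 13.55, -17.62, 22.91]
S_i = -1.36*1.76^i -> [-1.36, -2.39, -4.21, -7.41, -13.05]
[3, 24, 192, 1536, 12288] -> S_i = 3*8^i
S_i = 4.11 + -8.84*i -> [4.11, -4.73, -13.57, -22.41, -31.25]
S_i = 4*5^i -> [4, 20, 100, 500, 2500]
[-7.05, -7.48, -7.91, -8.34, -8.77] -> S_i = -7.05 + -0.43*i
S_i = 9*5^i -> [9, 45, 225, 1125, 5625]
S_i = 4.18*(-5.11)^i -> [4.18, -21.36, 109.15, -557.75, 2850.1]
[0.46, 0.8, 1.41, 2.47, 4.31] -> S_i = 0.46*1.75^i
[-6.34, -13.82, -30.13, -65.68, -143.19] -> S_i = -6.34*2.18^i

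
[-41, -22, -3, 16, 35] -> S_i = -41 + 19*i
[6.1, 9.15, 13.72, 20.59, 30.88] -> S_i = 6.10*1.50^i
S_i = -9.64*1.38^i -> [-9.64, -13.3, -18.36, -25.33, -34.96]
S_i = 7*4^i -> [7, 28, 112, 448, 1792]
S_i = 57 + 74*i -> [57, 131, 205, 279, 353]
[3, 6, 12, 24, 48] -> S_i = 3*2^i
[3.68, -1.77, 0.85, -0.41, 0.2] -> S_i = 3.68*(-0.48)^i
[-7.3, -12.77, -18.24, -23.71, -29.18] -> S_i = -7.30 + -5.47*i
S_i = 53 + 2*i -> [53, 55, 57, 59, 61]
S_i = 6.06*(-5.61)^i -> [6.06, -34.0, 190.72, -1069.94, 6002.39]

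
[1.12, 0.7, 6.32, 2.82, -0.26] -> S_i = Random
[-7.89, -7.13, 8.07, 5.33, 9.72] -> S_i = Random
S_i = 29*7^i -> [29, 203, 1421, 9947, 69629]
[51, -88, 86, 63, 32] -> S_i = Random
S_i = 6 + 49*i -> [6, 55, 104, 153, 202]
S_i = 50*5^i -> [50, 250, 1250, 6250, 31250]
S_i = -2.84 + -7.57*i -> [-2.84, -10.41, -17.98, -25.55, -33.12]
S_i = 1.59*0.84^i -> [1.59, 1.34, 1.12, 0.94, 0.79]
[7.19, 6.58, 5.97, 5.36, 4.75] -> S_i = 7.19 + -0.61*i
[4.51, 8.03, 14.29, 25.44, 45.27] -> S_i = 4.51*1.78^i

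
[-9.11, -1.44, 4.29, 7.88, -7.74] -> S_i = Random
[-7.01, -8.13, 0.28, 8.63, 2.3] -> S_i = Random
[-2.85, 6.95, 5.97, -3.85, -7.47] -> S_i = Random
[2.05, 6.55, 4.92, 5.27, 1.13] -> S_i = Random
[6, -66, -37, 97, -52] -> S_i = Random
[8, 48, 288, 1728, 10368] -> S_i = 8*6^i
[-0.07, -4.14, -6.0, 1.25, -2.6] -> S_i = Random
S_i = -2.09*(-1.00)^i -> [-2.09, 2.09, -2.09, 2.09, -2.09]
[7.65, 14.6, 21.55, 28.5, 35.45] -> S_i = 7.65 + 6.95*i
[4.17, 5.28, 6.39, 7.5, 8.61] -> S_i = 4.17 + 1.11*i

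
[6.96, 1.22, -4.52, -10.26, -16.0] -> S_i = 6.96 + -5.74*i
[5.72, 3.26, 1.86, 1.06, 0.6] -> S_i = 5.72*0.57^i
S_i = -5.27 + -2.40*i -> [-5.27, -7.67, -10.07, -12.47, -14.87]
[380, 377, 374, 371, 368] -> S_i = 380 + -3*i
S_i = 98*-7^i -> [98, -686, 4802, -33614, 235298]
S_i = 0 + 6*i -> [0, 6, 12, 18, 24]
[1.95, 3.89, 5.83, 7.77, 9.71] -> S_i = 1.95 + 1.94*i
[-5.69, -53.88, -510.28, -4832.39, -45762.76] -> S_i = -5.69*9.47^i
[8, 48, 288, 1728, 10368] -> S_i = 8*6^i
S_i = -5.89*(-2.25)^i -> [-5.89, 13.25, -29.82, 67.09, -150.95]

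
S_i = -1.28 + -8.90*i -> [-1.28, -10.18, -19.08, -27.98, -36.88]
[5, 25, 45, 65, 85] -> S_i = 5 + 20*i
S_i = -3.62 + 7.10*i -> [-3.62, 3.48, 10.58, 17.68, 24.78]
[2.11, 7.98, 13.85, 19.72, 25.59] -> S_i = 2.11 + 5.87*i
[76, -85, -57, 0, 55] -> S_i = Random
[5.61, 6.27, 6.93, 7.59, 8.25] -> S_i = 5.61 + 0.66*i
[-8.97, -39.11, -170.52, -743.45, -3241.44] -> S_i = -8.97*4.36^i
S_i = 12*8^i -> [12, 96, 768, 6144, 49152]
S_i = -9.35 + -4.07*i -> [-9.35, -13.42, -17.49, -21.56, -25.63]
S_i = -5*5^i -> [-5, -25, -125, -625, -3125]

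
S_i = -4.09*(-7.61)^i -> [-4.09, 31.12, -236.86, 1802.51, -13717.09]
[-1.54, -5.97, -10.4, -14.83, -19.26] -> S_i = -1.54 + -4.43*i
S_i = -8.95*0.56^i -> [-8.95, -5.01, -2.81, -1.57, -0.88]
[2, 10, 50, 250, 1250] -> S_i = 2*5^i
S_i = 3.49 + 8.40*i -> [3.49, 11.89, 20.29, 28.69, 37.09]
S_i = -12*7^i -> [-12, -84, -588, -4116, -28812]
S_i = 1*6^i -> [1, 6, 36, 216, 1296]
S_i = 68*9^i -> [68, 612, 5508, 49572, 446148]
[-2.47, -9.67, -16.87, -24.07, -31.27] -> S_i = -2.47 + -7.20*i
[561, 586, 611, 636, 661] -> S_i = 561 + 25*i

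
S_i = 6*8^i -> [6, 48, 384, 3072, 24576]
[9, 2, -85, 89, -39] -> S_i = Random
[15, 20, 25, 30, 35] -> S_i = 15 + 5*i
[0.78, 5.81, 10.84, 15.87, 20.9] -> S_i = 0.78 + 5.03*i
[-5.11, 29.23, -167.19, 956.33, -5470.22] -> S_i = -5.11*(-5.72)^i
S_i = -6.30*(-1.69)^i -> [-6.3, 10.65, -17.99, 30.41, -51.39]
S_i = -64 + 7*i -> [-64, -57, -50, -43, -36]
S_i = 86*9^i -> [86, 774, 6966, 62694, 564246]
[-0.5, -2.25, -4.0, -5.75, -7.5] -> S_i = -0.50 + -1.75*i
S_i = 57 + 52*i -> [57, 109, 161, 213, 265]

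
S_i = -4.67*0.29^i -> [-4.67, -1.35, -0.39, -0.11, -0.03]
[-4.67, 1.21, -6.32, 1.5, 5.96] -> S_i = Random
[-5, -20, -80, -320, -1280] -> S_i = -5*4^i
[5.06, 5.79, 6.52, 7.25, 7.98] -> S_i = 5.06 + 0.73*i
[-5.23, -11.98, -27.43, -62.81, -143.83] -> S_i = -5.23*2.29^i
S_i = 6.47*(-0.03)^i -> [6.47, -0.19, 0.01, -0.0, 0.0]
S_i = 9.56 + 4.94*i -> [9.56, 14.5, 19.44, 24.38, 29.32]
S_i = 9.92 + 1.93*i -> [9.92, 11.85, 13.78, 15.71, 17.64]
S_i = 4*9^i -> [4, 36, 324, 2916, 26244]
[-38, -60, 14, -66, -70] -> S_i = Random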